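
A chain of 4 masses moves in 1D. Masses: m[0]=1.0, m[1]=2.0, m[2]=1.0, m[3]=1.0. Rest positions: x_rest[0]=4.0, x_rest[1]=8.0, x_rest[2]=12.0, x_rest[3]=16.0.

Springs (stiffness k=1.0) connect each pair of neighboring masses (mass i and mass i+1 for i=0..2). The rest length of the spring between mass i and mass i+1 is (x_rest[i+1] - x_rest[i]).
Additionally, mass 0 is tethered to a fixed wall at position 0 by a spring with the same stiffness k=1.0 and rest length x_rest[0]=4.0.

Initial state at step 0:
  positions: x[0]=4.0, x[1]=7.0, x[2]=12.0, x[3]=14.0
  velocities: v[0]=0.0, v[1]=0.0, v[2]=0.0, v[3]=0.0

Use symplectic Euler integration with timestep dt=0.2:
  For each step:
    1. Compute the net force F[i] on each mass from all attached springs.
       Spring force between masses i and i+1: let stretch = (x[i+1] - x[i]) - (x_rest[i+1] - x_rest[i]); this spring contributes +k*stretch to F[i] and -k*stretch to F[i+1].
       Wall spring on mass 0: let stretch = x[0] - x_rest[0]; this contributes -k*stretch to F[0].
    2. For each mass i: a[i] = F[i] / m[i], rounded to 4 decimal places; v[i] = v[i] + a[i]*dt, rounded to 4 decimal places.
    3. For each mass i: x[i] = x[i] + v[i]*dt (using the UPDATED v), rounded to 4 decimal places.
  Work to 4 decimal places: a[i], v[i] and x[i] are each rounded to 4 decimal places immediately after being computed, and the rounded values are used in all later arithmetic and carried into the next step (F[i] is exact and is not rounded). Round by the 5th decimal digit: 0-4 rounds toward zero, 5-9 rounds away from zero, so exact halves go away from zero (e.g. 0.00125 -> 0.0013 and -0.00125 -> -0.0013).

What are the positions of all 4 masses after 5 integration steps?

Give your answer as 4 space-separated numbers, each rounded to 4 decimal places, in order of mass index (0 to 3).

Step 0: x=[4.0000 7.0000 12.0000 14.0000] v=[0.0000 0.0000 0.0000 0.0000]
Step 1: x=[3.9600 7.0400 11.8800 14.0800] v=[-0.2000 0.2000 -0.6000 0.4000]
Step 2: x=[3.8848 7.1152 11.6544 14.2320] v=[-0.3760 0.3760 -1.1280 0.7600]
Step 3: x=[3.7834 7.2166 11.3503 14.4409] v=[-0.5069 0.5069 -1.5203 1.0445]
Step 4: x=[3.6680 7.3320 11.0045 14.6862] v=[-0.5769 0.5770 -1.7289 1.2264]
Step 5: x=[3.5525 7.4476 10.6591 14.9442] v=[-0.5777 0.5779 -1.7271 1.2901]

Answer: 3.5525 7.4476 10.6591 14.9442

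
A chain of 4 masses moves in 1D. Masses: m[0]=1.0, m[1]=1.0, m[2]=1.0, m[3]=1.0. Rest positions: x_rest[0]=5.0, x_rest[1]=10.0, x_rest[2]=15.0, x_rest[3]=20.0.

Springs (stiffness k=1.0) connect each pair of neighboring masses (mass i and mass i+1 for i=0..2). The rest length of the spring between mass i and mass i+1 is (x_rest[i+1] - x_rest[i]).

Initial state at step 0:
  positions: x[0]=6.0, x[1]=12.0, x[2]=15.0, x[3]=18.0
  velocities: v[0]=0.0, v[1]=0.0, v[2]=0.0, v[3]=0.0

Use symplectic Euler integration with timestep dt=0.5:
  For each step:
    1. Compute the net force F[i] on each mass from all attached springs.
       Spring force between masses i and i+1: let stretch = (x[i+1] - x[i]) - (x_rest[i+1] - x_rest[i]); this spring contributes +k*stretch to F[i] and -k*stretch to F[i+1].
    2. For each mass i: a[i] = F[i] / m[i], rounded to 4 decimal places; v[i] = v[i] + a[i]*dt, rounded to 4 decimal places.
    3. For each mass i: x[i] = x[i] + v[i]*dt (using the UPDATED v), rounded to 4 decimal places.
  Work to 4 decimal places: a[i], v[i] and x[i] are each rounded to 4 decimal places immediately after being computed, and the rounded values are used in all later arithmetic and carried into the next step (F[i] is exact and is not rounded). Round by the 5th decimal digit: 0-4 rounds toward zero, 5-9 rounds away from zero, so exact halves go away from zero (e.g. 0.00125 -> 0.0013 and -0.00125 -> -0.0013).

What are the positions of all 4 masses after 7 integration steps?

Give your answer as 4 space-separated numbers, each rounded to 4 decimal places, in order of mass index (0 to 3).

Answer: 3.0255 10.3249 16.2181 21.4314

Derivation:
Step 0: x=[6.0000 12.0000 15.0000 18.0000] v=[0.0000 0.0000 0.0000 0.0000]
Step 1: x=[6.2500 11.2500 15.0000 18.5000] v=[0.5000 -1.5000 0.0000 1.0000]
Step 2: x=[6.5000 10.1875 14.9375 19.3750] v=[0.5000 -2.1250 -0.1250 1.7500]
Step 3: x=[6.4219 9.3906 14.7969 20.3907] v=[-0.1563 -1.5938 -0.2813 2.0313]
Step 4: x=[5.8359 9.2031 14.7031 21.2579] v=[-1.1720 -0.3750 -0.1876 1.7344]
Step 5: x=[4.8417 9.5488 14.8730 21.7364] v=[-1.9884 0.6914 0.3398 0.9570]
Step 6: x=[3.7743 10.0488 15.4277 21.7491] v=[-2.1349 1.0000 1.1094 0.0253]
Step 7: x=[3.0255 10.3249 16.2181 21.4314] v=[-1.4977 0.5522 1.5807 -0.6354]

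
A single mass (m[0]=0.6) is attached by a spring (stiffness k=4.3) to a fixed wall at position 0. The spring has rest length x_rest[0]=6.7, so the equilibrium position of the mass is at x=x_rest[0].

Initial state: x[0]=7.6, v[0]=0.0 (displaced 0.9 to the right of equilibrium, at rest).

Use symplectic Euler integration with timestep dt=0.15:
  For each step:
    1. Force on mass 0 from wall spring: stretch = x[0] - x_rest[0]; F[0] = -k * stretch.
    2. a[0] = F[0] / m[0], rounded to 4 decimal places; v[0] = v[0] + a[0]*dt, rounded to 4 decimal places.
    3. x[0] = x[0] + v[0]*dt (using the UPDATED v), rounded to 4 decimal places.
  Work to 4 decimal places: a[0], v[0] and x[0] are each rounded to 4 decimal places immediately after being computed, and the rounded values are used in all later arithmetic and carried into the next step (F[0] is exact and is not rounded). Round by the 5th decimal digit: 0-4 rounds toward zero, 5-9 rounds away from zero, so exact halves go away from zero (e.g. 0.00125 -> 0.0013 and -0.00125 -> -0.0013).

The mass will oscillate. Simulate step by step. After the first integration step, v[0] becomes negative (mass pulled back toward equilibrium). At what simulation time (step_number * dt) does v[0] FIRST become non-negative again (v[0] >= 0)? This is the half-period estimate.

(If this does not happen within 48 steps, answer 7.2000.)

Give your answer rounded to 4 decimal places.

Answer: 1.2000

Derivation:
Step 0: x=[7.6000] v=[0.0000]
Step 1: x=[7.4549] v=[-0.9675]
Step 2: x=[7.1881] v=[-1.7790]
Step 3: x=[6.8425] v=[-2.3037]
Step 4: x=[6.4740] v=[-2.4569]
Step 5: x=[6.1419] v=[-2.2139]
Step 6: x=[5.8998] v=[-1.6139]
Step 7: x=[5.7867] v=[-0.7537]
Step 8: x=[5.8209] v=[0.2281]
First v>=0 after going negative at step 8, time=1.2000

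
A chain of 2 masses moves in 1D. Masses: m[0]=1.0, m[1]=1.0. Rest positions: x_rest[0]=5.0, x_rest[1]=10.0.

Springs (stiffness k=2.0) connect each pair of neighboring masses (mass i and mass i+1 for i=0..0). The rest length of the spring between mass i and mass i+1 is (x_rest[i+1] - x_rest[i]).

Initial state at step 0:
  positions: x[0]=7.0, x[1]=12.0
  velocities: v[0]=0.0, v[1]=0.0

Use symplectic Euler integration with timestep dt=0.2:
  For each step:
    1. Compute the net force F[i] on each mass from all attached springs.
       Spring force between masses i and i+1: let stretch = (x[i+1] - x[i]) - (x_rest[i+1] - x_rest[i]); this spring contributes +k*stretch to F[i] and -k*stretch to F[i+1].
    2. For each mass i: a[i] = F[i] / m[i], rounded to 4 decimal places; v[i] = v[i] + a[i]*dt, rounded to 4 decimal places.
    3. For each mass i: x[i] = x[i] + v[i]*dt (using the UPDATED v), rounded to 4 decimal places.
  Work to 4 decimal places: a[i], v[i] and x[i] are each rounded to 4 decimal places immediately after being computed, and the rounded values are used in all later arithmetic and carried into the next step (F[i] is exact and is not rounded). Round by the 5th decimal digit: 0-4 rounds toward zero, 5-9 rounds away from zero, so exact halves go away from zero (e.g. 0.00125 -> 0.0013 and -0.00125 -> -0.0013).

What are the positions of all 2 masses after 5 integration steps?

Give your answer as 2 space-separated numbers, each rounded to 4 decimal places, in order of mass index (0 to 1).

Answer: 7.0000 12.0000

Derivation:
Step 0: x=[7.0000 12.0000] v=[0.0000 0.0000]
Step 1: x=[7.0000 12.0000] v=[0.0000 0.0000]
Step 2: x=[7.0000 12.0000] v=[0.0000 0.0000]
Step 3: x=[7.0000 12.0000] v=[0.0000 0.0000]
Step 4: x=[7.0000 12.0000] v=[0.0000 0.0000]
Step 5: x=[7.0000 12.0000] v=[0.0000 0.0000]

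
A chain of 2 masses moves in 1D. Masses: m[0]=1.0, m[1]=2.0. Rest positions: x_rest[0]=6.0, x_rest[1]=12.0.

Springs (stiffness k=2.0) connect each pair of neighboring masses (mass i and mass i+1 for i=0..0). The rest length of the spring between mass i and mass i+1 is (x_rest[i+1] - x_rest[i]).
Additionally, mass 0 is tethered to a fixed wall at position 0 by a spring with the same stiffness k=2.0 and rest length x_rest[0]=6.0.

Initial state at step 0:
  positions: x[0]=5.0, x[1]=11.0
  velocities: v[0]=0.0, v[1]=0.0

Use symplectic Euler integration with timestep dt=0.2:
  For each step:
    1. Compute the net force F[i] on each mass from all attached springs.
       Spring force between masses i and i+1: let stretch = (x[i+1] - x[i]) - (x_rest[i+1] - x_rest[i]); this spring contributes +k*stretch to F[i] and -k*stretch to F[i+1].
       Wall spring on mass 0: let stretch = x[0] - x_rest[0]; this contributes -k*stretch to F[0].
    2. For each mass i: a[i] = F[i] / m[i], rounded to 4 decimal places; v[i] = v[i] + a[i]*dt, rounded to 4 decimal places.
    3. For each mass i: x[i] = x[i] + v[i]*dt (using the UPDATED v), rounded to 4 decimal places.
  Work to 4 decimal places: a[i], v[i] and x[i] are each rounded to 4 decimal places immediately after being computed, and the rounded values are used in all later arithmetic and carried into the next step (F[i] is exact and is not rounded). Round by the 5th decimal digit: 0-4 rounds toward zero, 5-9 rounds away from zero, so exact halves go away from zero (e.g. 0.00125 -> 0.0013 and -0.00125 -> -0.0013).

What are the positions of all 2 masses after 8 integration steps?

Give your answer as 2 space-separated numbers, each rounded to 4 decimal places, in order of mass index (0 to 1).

Answer: 6.0694 11.4288

Derivation:
Step 0: x=[5.0000 11.0000] v=[0.0000 0.0000]
Step 1: x=[5.0800 11.0000] v=[0.4000 0.0000]
Step 2: x=[5.2272 11.0032] v=[0.7360 0.0160]
Step 3: x=[5.4183 11.0154] v=[0.9555 0.0608]
Step 4: x=[5.6237 11.0437] v=[1.0270 0.1414]
Step 5: x=[5.8128 11.0952] v=[0.9455 0.2574]
Step 6: x=[5.9595 11.1754] v=[0.7333 0.4009]
Step 7: x=[6.0467 11.2869] v=[0.4359 0.5577]
Step 8: x=[6.0694 11.4288] v=[0.1133 0.7097]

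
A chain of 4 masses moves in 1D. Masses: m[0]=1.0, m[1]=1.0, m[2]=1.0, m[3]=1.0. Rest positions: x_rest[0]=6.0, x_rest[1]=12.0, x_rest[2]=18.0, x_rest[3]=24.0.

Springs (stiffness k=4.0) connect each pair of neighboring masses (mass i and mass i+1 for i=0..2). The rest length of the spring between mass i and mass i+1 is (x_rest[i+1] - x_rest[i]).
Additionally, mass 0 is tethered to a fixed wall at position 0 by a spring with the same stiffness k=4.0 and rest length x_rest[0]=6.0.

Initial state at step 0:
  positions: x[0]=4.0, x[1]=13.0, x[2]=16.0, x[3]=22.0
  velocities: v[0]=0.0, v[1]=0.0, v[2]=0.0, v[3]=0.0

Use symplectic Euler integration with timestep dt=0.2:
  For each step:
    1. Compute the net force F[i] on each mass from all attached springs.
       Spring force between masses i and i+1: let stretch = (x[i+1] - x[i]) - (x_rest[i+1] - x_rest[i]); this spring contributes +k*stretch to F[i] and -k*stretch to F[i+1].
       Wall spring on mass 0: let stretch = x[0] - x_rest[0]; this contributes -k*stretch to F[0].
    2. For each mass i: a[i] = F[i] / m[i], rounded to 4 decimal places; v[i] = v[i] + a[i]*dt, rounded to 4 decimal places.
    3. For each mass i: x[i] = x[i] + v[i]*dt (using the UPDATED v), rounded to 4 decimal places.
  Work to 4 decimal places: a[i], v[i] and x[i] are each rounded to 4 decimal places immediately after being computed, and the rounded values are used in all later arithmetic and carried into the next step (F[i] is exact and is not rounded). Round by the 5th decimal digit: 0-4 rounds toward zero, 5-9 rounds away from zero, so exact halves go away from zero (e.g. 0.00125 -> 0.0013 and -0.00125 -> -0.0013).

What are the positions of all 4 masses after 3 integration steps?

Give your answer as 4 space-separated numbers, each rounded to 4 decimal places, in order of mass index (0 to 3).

Step 0: x=[4.0000 13.0000 16.0000 22.0000] v=[0.0000 0.0000 0.0000 0.0000]
Step 1: x=[4.8000 12.0400 16.4800 22.0000] v=[4.0000 -4.8000 2.4000 0.0000]
Step 2: x=[5.9904 10.6320 17.1328 22.0768] v=[5.9520 -7.0400 3.2640 0.3840]
Step 3: x=[6.9650 9.5215 17.5365 22.3226] v=[4.8730 -5.5526 2.0186 1.2288]

Answer: 6.9650 9.5215 17.5365 22.3226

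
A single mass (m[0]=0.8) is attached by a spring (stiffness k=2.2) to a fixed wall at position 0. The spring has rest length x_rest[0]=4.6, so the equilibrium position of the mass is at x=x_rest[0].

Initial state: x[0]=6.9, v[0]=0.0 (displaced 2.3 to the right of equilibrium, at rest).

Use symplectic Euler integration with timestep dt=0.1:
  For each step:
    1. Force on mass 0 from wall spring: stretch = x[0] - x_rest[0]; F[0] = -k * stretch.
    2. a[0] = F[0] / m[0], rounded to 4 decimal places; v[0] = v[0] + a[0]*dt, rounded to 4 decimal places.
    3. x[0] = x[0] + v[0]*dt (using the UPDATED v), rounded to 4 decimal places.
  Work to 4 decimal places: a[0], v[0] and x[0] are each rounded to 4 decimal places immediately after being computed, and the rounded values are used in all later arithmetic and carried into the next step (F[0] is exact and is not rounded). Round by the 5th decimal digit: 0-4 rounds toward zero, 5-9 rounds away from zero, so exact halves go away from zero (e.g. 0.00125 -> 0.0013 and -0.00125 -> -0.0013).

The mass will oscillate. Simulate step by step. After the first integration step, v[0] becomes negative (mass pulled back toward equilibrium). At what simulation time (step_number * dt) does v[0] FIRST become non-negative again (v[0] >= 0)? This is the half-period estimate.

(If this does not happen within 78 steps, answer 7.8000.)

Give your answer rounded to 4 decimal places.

Step 0: x=[6.9000] v=[0.0000]
Step 1: x=[6.8368] v=[-0.6325]
Step 2: x=[6.7120] v=[-1.2476]
Step 3: x=[6.5292] v=[-1.8284]
Step 4: x=[6.2933] v=[-2.3589]
Step 5: x=[6.0108] v=[-2.8246]
Step 6: x=[5.6895] v=[-3.2126]
Step 7: x=[5.3383] v=[-3.5122]
Step 8: x=[4.9668] v=[-3.7152]
Step 9: x=[4.5852] v=[-3.8161]
Step 10: x=[4.2040] v=[-3.8120]
Step 11: x=[3.8337] v=[-3.7031]
Step 12: x=[3.4845] v=[-3.4924]
Step 13: x=[3.1659] v=[-3.1856]
Step 14: x=[2.8868] v=[-2.7912]
Step 15: x=[2.6548] v=[-2.3201]
Step 16: x=[2.4763] v=[-1.7852]
Step 17: x=[2.3562] v=[-1.2012]
Step 18: x=[2.2978] v=[-0.5842]
Step 19: x=[2.3027] v=[0.0489]
First v>=0 after going negative at step 19, time=1.9000

Answer: 1.9000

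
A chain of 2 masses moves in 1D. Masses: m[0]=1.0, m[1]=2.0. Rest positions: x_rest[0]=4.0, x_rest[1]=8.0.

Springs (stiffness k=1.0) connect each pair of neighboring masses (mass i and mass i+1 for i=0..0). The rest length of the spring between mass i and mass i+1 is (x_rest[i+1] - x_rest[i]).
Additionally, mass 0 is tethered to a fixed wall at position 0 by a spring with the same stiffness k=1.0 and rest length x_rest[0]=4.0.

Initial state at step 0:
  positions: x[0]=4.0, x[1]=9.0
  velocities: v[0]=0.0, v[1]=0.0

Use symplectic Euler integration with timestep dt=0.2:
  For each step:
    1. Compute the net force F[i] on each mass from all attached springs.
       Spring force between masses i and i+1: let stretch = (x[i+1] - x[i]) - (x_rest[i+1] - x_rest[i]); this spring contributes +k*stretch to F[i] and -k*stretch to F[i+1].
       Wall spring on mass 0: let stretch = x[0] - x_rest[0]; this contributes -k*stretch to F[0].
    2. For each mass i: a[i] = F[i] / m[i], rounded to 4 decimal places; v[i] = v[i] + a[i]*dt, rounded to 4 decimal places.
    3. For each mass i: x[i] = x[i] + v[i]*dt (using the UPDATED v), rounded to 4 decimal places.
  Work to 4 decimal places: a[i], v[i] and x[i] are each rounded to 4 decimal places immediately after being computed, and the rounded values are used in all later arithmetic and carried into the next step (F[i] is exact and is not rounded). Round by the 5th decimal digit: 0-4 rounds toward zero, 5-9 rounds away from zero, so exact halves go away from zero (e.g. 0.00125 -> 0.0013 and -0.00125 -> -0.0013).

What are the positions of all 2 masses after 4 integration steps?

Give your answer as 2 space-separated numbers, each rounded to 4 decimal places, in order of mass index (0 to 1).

Step 0: x=[4.0000 9.0000] v=[0.0000 0.0000]
Step 1: x=[4.0400 8.9800] v=[0.2000 -0.1000]
Step 2: x=[4.1160 8.9412] v=[0.3800 -0.1940]
Step 3: x=[4.2204 8.8859] v=[0.5218 -0.2765]
Step 4: x=[4.3426 8.8173] v=[0.6108 -0.3431]

Answer: 4.3426 8.8173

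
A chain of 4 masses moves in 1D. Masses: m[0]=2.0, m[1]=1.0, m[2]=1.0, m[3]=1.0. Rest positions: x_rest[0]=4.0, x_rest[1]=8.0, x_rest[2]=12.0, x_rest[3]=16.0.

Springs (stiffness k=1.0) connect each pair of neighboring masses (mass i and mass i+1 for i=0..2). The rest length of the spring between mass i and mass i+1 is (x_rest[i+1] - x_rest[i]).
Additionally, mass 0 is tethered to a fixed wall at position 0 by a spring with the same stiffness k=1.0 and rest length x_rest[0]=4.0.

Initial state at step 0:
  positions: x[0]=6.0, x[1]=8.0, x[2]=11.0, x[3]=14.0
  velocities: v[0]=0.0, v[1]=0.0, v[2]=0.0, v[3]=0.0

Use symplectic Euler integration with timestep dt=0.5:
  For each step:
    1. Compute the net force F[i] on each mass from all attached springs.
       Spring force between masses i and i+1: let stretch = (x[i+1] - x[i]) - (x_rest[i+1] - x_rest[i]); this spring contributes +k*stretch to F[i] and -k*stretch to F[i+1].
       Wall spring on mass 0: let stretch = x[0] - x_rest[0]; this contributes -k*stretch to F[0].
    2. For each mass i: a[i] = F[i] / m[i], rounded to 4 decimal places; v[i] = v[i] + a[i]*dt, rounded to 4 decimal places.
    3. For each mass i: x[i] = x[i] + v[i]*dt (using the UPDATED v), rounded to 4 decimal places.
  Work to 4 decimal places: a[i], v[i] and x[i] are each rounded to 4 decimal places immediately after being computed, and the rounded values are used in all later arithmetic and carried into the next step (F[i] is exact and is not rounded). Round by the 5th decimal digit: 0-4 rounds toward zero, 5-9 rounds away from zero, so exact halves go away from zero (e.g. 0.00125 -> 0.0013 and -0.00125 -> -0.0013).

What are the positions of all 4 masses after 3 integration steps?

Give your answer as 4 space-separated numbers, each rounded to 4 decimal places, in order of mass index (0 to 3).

Step 0: x=[6.0000 8.0000 11.0000 14.0000] v=[0.0000 0.0000 0.0000 0.0000]
Step 1: x=[5.5000 8.2500 11.0000 14.2500] v=[-1.0000 0.5000 0.0000 0.5000]
Step 2: x=[4.6563 8.5000 11.1250 14.6875] v=[-1.6875 0.5000 0.2500 0.8750]
Step 3: x=[3.7110 8.4453 11.4844 15.2344] v=[-1.8907 -0.1094 0.7188 1.0938]

Answer: 3.7110 8.4453 11.4844 15.2344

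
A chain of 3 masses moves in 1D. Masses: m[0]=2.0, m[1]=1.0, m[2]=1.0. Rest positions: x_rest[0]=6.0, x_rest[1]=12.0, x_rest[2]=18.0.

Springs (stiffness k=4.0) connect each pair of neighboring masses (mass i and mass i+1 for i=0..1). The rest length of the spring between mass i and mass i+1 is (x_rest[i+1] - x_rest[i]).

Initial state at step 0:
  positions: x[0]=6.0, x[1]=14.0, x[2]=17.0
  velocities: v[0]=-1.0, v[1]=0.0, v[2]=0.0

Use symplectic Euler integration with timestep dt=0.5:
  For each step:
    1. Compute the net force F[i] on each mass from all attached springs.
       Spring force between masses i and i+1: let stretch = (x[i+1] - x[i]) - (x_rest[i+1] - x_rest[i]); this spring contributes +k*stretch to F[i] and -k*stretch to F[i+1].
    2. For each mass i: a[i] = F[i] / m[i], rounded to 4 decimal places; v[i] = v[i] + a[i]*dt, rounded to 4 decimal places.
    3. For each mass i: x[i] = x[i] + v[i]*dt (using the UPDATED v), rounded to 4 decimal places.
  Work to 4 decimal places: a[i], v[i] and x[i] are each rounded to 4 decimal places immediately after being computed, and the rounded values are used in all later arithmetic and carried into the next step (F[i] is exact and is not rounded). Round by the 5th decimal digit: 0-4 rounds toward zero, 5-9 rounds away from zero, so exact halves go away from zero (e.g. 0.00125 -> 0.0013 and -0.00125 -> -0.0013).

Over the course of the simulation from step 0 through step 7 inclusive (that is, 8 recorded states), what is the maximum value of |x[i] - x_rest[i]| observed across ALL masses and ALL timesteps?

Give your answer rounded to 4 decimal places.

Answer: 3.5625

Derivation:
Step 0: x=[6.0000 14.0000 17.0000] v=[-1.0000 0.0000 0.0000]
Step 1: x=[6.5000 9.0000 20.0000] v=[1.0000 -10.0000 6.0000]
Step 2: x=[5.2500 12.5000 18.0000] v=[-2.5000 7.0000 -4.0000]
Step 3: x=[4.6250 14.2500 16.5000] v=[-1.2500 3.5000 -3.0000]
Step 4: x=[5.8125 8.6250 18.7500] v=[2.3750 -11.2500 4.5000]
Step 5: x=[5.4063 10.3125 16.8750] v=[-0.8125 3.3750 -3.7500]
Step 6: x=[4.4532 13.6563 14.4375] v=[-1.9063 6.6876 -4.8750]
Step 7: x=[5.1016 8.5782 17.2188] v=[1.2968 -10.1562 5.5626]
Max displacement = 3.5625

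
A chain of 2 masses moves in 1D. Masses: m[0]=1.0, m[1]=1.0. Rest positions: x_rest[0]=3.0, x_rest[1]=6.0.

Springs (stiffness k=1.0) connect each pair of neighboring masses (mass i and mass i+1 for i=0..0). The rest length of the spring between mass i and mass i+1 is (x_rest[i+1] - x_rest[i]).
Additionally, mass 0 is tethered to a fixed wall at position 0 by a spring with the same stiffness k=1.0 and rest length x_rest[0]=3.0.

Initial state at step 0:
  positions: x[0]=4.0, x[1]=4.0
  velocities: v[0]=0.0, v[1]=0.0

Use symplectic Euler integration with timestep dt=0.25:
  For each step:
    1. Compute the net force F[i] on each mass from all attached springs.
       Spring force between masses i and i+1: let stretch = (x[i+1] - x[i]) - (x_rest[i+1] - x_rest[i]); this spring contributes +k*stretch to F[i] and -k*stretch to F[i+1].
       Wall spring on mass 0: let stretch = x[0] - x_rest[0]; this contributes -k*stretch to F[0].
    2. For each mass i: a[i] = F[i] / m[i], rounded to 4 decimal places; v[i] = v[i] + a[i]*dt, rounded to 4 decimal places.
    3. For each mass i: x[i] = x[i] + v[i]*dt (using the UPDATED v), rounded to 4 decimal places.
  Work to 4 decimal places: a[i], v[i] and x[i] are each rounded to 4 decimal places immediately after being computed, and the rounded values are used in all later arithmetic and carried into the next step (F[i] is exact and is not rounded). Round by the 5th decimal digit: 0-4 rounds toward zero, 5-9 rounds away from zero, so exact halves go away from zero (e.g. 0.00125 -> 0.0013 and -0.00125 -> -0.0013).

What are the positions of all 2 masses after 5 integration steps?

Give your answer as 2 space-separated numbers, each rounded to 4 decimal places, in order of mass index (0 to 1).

Step 0: x=[4.0000 4.0000] v=[0.0000 0.0000]
Step 1: x=[3.7500 4.1875] v=[-1.0000 0.7500]
Step 2: x=[3.2930 4.5352] v=[-1.8281 1.3906]
Step 3: x=[2.7078 4.9927] v=[-2.3408 1.8301]
Step 4: x=[2.0962 5.4949] v=[-2.4465 2.0089]
Step 5: x=[1.5660 5.9722] v=[-2.1209 1.9092]

Answer: 1.5660 5.9722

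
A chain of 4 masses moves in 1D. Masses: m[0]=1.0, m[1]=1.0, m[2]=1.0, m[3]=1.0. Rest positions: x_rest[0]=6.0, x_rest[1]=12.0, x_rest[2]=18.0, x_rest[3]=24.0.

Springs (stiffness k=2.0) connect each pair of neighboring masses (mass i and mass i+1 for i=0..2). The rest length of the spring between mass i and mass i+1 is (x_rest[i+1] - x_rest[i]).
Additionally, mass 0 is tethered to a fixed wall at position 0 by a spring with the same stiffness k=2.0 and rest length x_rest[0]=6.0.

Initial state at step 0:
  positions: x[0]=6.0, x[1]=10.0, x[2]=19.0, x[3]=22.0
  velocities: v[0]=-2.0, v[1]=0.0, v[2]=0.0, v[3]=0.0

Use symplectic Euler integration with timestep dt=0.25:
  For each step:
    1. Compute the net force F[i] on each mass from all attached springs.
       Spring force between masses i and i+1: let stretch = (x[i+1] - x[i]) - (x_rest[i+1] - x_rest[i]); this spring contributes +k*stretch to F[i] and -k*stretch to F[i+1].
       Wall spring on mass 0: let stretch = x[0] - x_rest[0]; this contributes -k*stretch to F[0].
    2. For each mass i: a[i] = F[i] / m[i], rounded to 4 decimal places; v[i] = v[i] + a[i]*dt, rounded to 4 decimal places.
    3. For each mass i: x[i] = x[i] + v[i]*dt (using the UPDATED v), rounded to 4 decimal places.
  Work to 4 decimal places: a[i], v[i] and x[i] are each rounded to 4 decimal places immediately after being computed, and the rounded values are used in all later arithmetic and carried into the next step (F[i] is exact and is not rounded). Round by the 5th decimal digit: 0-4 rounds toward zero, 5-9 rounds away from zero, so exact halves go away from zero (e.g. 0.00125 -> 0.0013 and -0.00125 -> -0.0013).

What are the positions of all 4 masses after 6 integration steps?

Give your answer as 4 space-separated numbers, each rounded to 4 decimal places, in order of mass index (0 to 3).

Answer: 5.6600 10.9358 16.1268 23.8119

Derivation:
Step 0: x=[6.0000 10.0000 19.0000 22.0000] v=[-2.0000 0.0000 0.0000 0.0000]
Step 1: x=[5.2500 10.6250 18.2500 22.3750] v=[-3.0000 2.5000 -3.0000 1.5000]
Step 2: x=[4.5156 11.5313 17.0625 22.9844] v=[-2.9375 3.6250 -4.7500 2.4375]
Step 3: x=[4.0937 12.2520 15.9238 23.6036] v=[-1.6875 2.8828 -4.5547 2.4766]
Step 4: x=[4.1799 12.4119 15.2861 24.0128] v=[0.3448 0.6396 -2.5507 1.6367]
Step 5: x=[4.7726 11.9021 15.3800 24.0812] v=[2.3709 -2.0393 0.3756 0.2734]
Step 6: x=[5.6600 10.9358 16.1268 23.8119] v=[3.5494 -3.8651 2.9873 -1.0772]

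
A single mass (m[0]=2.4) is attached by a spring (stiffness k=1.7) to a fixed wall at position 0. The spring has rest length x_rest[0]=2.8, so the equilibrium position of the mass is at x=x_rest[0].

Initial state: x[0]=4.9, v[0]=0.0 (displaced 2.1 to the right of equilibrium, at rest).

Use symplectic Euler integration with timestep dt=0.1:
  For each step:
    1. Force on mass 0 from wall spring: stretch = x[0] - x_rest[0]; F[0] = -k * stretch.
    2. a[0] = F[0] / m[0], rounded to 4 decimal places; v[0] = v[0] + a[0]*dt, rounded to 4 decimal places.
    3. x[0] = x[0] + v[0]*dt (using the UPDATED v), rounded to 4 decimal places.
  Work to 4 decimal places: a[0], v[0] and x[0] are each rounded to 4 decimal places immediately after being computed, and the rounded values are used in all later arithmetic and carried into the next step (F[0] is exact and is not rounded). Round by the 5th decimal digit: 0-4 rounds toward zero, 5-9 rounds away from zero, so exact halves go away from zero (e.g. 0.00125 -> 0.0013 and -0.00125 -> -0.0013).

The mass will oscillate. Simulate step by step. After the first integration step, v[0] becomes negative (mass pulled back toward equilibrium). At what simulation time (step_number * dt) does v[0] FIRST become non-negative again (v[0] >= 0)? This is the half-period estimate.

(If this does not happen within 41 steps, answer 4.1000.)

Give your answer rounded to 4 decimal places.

Step 0: x=[4.9000] v=[0.0000]
Step 1: x=[4.8851] v=[-0.1488]
Step 2: x=[4.8555] v=[-0.2965]
Step 3: x=[4.8113] v=[-0.4421]
Step 4: x=[4.7528] v=[-0.5846]
Step 5: x=[4.6805] v=[-0.7229]
Step 6: x=[4.5949] v=[-0.8561]
Step 7: x=[4.4966] v=[-0.9832]
Step 8: x=[4.3863] v=[-1.1034]
Step 9: x=[4.2647] v=[-1.2158]
Step 10: x=[4.1327] v=[-1.3196]
Step 11: x=[3.9913] v=[-1.4140]
Step 12: x=[3.8415] v=[-1.4984]
Step 13: x=[3.6843] v=[-1.5722]
Step 14: x=[3.5208] v=[-1.6348]
Step 15: x=[3.3522] v=[-1.6859]
Step 16: x=[3.1797] v=[-1.7250]
Step 17: x=[3.0045] v=[-1.7519]
Step 18: x=[2.8279] v=[-1.7664]
Step 19: x=[2.6511] v=[-1.7684]
Step 20: x=[2.4753] v=[-1.7579]
Step 21: x=[2.3018] v=[-1.7349]
Step 22: x=[2.1318] v=[-1.6996]
Step 23: x=[1.9666] v=[-1.6523]
Step 24: x=[1.8073] v=[-1.5933]
Step 25: x=[1.6550] v=[-1.5230]
Step 26: x=[1.5108] v=[-1.4419]
Step 27: x=[1.3757] v=[-1.3506]
Step 28: x=[1.2507] v=[-1.2497]
Step 29: x=[1.1367] v=[-1.1400]
Step 30: x=[1.0345] v=[-1.0222]
Step 31: x=[0.9448] v=[-0.8971]
Step 32: x=[0.8682] v=[-0.7657]
Step 33: x=[0.8053] v=[-0.6289]
Step 34: x=[0.7565] v=[-0.4876]
Step 35: x=[0.7222] v=[-0.3429]
Step 36: x=[0.7026] v=[-0.1957]
Step 37: x=[0.6979] v=[-0.0471]
Step 38: x=[0.7081] v=[0.1018]
First v>=0 after going negative at step 38, time=3.8000

Answer: 3.8000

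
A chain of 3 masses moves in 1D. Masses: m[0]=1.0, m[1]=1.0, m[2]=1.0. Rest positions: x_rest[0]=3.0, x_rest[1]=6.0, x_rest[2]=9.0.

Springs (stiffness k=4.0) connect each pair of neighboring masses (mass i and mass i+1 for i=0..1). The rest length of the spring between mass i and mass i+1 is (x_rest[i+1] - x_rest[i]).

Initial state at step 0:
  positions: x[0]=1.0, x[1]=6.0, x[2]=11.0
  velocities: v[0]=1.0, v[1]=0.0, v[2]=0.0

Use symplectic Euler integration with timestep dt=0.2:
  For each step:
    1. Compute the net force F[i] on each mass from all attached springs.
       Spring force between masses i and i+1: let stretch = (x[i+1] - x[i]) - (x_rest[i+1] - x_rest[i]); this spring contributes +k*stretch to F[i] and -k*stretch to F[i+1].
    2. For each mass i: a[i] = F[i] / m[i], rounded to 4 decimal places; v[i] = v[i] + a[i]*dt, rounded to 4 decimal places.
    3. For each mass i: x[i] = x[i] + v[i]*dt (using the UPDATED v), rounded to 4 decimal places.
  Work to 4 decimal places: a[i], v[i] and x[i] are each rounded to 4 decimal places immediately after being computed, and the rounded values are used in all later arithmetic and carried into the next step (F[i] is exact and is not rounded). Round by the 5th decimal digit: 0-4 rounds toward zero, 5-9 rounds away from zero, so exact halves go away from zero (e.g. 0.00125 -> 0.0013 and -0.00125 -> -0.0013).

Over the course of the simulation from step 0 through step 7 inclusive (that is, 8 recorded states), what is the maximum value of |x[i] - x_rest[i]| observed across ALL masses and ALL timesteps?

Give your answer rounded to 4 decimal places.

Answer: 2.5240

Derivation:
Step 0: x=[1.0000 6.0000 11.0000] v=[1.0000 0.0000 0.0000]
Step 1: x=[1.5200 6.0000 10.6800] v=[2.6000 0.0000 -1.6000]
Step 2: x=[2.2768 6.0320 10.0912] v=[3.7840 0.1600 -2.9440]
Step 3: x=[3.1544 6.1126 9.3329] v=[4.3882 0.4032 -3.7914]
Step 4: x=[4.0254 6.2352 8.5394] v=[4.3548 0.6129 -3.9676]
Step 5: x=[4.7699 6.3729 7.8572] v=[3.7226 0.6884 -3.4110]
Step 6: x=[5.2909 6.4916 7.4175] v=[2.6050 0.5934 -2.1984]
Step 7: x=[5.5240 6.5663 7.3097] v=[1.1656 0.3736 -0.5391]
Max displacement = 2.5240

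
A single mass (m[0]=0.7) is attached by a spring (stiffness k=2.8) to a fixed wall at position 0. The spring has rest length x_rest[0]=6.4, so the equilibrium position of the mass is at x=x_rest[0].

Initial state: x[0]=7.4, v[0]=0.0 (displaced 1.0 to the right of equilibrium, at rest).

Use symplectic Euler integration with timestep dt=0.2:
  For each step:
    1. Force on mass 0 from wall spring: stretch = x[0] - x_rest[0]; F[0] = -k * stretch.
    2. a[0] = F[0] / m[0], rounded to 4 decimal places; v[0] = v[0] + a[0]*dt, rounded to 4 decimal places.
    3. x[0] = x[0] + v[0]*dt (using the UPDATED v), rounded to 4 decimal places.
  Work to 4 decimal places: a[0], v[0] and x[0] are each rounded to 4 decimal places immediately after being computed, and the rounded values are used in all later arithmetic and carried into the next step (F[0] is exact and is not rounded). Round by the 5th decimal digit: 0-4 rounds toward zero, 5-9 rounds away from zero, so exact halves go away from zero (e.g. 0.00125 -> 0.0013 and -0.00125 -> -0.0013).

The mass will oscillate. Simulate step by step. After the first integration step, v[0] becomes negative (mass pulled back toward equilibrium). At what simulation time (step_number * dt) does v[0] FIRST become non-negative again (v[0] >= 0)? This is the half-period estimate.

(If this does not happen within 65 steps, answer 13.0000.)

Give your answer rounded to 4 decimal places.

Step 0: x=[7.4000] v=[0.0000]
Step 1: x=[7.2400] v=[-0.8000]
Step 2: x=[6.9456] v=[-1.4720]
Step 3: x=[6.5639] v=[-1.9085]
Step 4: x=[6.1560] v=[-2.0396]
Step 5: x=[5.7871] v=[-1.8444]
Step 6: x=[5.5163] v=[-1.3541]
Step 7: x=[5.3869] v=[-0.6471]
Step 8: x=[5.4196] v=[0.1634]
First v>=0 after going negative at step 8, time=1.6000

Answer: 1.6000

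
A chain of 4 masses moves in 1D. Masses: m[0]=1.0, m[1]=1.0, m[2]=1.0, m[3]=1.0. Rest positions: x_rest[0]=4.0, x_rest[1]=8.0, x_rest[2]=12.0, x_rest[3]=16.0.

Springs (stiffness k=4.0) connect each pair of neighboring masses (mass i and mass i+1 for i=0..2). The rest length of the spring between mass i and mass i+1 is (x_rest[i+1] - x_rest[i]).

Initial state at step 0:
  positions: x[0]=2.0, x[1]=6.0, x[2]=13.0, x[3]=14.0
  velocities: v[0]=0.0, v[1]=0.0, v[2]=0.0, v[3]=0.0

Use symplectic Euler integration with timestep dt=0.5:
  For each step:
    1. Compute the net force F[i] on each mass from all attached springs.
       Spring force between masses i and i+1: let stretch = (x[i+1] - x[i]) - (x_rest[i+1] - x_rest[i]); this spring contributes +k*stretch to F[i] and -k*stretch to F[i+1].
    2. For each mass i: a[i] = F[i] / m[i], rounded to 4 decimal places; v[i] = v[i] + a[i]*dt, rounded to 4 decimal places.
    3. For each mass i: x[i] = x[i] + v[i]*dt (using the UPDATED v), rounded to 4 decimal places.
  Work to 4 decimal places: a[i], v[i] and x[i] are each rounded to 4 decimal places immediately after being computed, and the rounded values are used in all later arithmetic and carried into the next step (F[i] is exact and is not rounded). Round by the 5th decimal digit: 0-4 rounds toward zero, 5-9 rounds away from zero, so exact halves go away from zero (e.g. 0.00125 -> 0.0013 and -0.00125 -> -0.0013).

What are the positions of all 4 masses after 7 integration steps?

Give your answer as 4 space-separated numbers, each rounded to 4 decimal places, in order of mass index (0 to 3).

Answer: 2.0000 6.0000 13.0000 14.0000

Derivation:
Step 0: x=[2.0000 6.0000 13.0000 14.0000] v=[0.0000 0.0000 0.0000 0.0000]
Step 1: x=[2.0000 9.0000 7.0000 17.0000] v=[0.0000 6.0000 -12.0000 6.0000]
Step 2: x=[5.0000 3.0000 13.0000 14.0000] v=[6.0000 -12.0000 12.0000 -6.0000]
Step 3: x=[2.0000 9.0000 10.0000 14.0000] v=[-6.0000 12.0000 -6.0000 0.0000]
Step 4: x=[2.0000 9.0000 10.0000 14.0000] v=[0.0000 0.0000 0.0000 0.0000]
Step 5: x=[5.0000 3.0000 13.0000 14.0000] v=[6.0000 -12.0000 6.0000 0.0000]
Step 6: x=[2.0000 9.0000 7.0000 17.0000] v=[-6.0000 12.0000 -12.0000 6.0000]
Step 7: x=[2.0000 6.0000 13.0000 14.0000] v=[0.0000 -6.0000 12.0000 -6.0000]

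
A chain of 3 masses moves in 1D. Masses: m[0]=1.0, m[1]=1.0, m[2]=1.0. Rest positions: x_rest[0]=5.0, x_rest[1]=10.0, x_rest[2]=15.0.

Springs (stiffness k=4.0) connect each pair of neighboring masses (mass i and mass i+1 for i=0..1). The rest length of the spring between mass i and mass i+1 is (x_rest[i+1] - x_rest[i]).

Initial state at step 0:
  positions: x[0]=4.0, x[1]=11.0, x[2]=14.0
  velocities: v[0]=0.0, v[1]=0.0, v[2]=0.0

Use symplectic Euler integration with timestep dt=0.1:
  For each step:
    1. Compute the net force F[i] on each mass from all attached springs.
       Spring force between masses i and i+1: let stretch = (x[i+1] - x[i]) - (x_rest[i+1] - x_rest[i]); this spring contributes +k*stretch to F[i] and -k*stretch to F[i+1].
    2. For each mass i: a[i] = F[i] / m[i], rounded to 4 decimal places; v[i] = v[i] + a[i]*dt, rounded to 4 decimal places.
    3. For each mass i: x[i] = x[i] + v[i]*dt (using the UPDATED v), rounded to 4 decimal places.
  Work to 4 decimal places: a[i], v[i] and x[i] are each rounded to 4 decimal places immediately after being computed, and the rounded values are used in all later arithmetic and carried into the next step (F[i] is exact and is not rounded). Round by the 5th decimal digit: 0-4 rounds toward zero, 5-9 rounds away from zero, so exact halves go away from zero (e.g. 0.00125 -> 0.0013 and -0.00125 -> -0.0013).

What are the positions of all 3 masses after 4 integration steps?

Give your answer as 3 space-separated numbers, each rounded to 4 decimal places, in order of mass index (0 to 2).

Answer: 4.6640 9.6722 14.6640

Derivation:
Step 0: x=[4.0000 11.0000 14.0000] v=[0.0000 0.0000 0.0000]
Step 1: x=[4.0800 10.8400 14.0800] v=[0.8000 -1.6000 0.8000]
Step 2: x=[4.2304 10.5392 14.2304] v=[1.5040 -3.0080 1.5040]
Step 3: x=[4.4332 10.1337 14.4332] v=[2.0275 -4.0550 2.0275]
Step 4: x=[4.6640 9.6722 14.6640] v=[2.3077 -4.6154 2.3077]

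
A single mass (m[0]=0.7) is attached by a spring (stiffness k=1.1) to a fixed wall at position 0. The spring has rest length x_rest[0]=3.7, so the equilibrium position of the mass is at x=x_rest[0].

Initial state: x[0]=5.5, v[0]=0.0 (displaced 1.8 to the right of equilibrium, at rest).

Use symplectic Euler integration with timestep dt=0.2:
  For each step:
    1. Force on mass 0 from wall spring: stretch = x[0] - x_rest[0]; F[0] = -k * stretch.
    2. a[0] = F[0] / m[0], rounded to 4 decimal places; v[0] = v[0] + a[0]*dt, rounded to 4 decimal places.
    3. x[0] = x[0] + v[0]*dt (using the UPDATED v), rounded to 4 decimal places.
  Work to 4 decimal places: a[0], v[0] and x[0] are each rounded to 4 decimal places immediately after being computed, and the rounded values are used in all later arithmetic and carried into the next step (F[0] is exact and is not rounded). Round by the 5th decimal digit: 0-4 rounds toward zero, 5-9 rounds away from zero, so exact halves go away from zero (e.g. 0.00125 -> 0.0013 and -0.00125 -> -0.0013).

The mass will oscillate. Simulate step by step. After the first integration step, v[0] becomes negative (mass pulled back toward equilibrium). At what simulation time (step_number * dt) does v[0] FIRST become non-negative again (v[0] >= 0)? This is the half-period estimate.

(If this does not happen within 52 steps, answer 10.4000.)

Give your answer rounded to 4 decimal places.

Step 0: x=[5.5000] v=[0.0000]
Step 1: x=[5.3869] v=[-0.5657]
Step 2: x=[5.1677] v=[-1.0959]
Step 3: x=[4.8563] v=[-1.5572]
Step 4: x=[4.4722] v=[-1.9206]
Step 5: x=[4.0395] v=[-2.1633]
Step 6: x=[3.5855] v=[-2.2700]
Step 7: x=[3.1387] v=[-2.2340]
Step 8: x=[2.7272] v=[-2.0576]
Step 9: x=[2.3768] v=[-1.7519]
Step 10: x=[2.1096] v=[-1.3360]
Step 11: x=[1.9424] v=[-0.8362]
Step 12: x=[1.8856] v=[-0.2838]
Step 13: x=[1.9429] v=[0.2864]
First v>=0 after going negative at step 13, time=2.6000

Answer: 2.6000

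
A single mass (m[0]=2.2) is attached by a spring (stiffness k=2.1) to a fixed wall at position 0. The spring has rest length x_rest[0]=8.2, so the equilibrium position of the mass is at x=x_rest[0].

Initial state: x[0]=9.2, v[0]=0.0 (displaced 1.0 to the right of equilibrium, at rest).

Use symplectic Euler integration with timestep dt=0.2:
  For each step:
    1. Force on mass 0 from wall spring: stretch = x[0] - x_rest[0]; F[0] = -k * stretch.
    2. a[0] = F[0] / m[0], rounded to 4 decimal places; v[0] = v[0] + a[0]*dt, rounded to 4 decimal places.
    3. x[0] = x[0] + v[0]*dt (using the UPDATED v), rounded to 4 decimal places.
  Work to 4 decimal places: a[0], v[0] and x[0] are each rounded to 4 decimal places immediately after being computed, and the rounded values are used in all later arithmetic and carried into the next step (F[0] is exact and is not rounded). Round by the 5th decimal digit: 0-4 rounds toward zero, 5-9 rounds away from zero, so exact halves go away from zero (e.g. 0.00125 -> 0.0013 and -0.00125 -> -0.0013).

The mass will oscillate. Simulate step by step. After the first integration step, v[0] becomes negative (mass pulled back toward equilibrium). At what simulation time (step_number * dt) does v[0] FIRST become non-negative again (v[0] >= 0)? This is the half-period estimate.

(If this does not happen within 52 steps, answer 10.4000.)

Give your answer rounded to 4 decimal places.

Step 0: x=[9.2000] v=[0.0000]
Step 1: x=[9.1618] v=[-0.1909]
Step 2: x=[9.0869] v=[-0.3745]
Step 3: x=[8.9781] v=[-0.5438]
Step 4: x=[8.8396] v=[-0.6923]
Step 5: x=[8.6767] v=[-0.8144]
Step 6: x=[8.4956] v=[-0.9054]
Step 7: x=[8.3032] v=[-0.9618]
Step 8: x=[8.1069] v=[-0.9815]
Step 9: x=[7.9142] v=[-0.9637]
Step 10: x=[7.7324] v=[-0.9091]
Step 11: x=[7.5684] v=[-0.8198]
Step 12: x=[7.4286] v=[-0.6992]
Step 13: x=[7.3182] v=[-0.5519]
Step 14: x=[7.2415] v=[-0.3836]
Step 15: x=[7.2014] v=[-0.2006]
Step 16: x=[7.1994] v=[-0.0100]
Step 17: x=[7.2356] v=[0.1810]
First v>=0 after going negative at step 17, time=3.4000

Answer: 3.4000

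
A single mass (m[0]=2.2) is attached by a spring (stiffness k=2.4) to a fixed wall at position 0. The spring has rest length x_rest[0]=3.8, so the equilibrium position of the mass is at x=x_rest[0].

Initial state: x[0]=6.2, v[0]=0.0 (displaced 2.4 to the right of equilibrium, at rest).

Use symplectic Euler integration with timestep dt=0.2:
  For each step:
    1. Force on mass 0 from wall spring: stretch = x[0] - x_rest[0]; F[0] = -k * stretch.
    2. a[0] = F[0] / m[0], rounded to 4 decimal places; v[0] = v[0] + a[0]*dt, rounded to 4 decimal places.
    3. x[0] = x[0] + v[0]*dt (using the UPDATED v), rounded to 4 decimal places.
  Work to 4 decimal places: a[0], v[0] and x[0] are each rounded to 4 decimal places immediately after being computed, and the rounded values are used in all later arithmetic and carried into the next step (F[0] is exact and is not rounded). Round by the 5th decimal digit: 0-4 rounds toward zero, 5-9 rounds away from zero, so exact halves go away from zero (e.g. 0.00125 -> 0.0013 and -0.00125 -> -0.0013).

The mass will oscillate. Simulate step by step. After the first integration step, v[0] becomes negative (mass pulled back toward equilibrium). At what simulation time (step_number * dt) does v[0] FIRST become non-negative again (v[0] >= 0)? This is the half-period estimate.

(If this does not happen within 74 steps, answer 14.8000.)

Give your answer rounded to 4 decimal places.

Answer: 3.2000

Derivation:
Step 0: x=[6.2000] v=[0.0000]
Step 1: x=[6.0953] v=[-0.5236]
Step 2: x=[5.8904] v=[-1.0244]
Step 3: x=[5.5943] v=[-1.4805]
Step 4: x=[5.2199] v=[-1.8720]
Step 5: x=[4.7835] v=[-2.1818]
Step 6: x=[4.3042] v=[-2.3964]
Step 7: x=[3.8029] v=[-2.5064]
Step 8: x=[3.3015] v=[-2.5070]
Step 9: x=[2.8219] v=[-2.3982]
Step 10: x=[2.3849] v=[-2.1848]
Step 11: x=[2.0097] v=[-1.8761]
Step 12: x=[1.7126] v=[-1.4855]
Step 13: x=[1.5066] v=[-1.0301]
Step 14: x=[1.4007] v=[-0.5297]
Step 15: x=[1.3995] v=[-0.0062]
Step 16: x=[1.5030] v=[0.5175]
First v>=0 after going negative at step 16, time=3.2000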